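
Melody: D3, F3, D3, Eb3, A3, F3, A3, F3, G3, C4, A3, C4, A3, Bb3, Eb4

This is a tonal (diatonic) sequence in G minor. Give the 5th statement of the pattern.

Unit = 5 notes; the statements start on D3, F3, A3, moving up a 3rd each time.
Continuing the starts: C4 → Eb4.
So cell 5 is Eb4 G4 Eb4 F4 Bb4.

Eb4 G4 Eb4 F4 Bb4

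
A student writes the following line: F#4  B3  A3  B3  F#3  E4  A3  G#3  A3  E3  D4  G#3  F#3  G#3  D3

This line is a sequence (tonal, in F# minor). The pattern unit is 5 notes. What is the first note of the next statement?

The 5-note cells begin on F#4, E4, D4 — each down a 2nd from the last.
The next head, down a 2nd from D4, is C#4.

C#4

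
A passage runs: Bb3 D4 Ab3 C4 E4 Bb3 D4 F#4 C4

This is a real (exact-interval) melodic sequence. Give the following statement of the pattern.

E4 G#4 D4

The 3-note cells begin on Bb3, C4, D4 — each up a 2nd from the last.
From E4 the exact shape gives E4 G#4 D4.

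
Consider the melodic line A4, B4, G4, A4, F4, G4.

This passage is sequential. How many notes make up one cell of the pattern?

2

Try groups of 2 (3 cells in 6 notes):
A4 B4 | G4 A4 | F4 G4
Each cell is the previous one down a 2nd — so the unit is 2 notes.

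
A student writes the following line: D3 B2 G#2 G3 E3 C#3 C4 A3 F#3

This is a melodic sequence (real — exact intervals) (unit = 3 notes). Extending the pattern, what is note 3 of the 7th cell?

D5

The unit is 3 notes. Position-3 pitches of the 3 shown cells: G#2, C#3, F#3.
Carrying that up a 4th forward: B3 → E4 → A4 → D5.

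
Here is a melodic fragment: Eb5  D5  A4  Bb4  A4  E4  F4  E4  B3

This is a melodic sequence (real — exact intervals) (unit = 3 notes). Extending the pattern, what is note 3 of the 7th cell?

D#2

The unit is 3 notes. Position-3 pitches of the 3 shown cells: A4, E4, B3.
Carrying that down a 4th forward: F#3 → C#3 → G#2 → D#2.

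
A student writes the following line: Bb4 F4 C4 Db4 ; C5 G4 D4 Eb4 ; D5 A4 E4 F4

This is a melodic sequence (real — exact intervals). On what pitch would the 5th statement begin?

F#5

Unit = 4 notes; the statements start on Bb4, C5, D5, moving up a 2nd each time.
Continuing: E5 → F#5. Statement 5 starts on F#5.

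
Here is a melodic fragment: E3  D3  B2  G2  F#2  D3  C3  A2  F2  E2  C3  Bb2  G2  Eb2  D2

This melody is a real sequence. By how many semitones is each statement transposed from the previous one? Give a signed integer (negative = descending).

Unit = 5 notes; the statements start on E3, D3, C3, moving down a 2nd each time.
E3 to D3 spans -2 semitones.

-2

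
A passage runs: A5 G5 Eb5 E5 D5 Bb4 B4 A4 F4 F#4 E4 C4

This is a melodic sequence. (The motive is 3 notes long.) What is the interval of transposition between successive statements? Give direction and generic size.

Taking 3-note groups, the heads are A5, E5, B4, F#4: the pattern moves down a 4th.
A5 to E5 is down a 4th.

down a 4th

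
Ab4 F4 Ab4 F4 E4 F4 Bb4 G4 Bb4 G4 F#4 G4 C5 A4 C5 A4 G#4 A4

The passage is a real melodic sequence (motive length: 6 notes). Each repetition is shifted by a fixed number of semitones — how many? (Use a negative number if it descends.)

2

The 6-note cells begin on Ab4, Bb4, C5 — each up a 2nd from the last.
Counting half-steps from Ab4 to Bb4: 2.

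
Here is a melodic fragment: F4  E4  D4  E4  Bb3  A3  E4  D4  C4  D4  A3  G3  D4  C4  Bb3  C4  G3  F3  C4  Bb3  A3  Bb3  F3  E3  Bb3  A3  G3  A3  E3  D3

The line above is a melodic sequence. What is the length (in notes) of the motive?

6

Try groups of 6 (5 cells in 30 notes):
F4 E4 D4 E4 Bb3 A3 | E4 D4 C4 D4 A3 G3 | D4 C4 Bb3 C4 G3 F3 | C4 Bb3 A3 Bb3 F3 E3 | Bb3 A3 G3 A3 E3 D3
Every group is a transposition down a 2nd of the one before; no shorter unit works.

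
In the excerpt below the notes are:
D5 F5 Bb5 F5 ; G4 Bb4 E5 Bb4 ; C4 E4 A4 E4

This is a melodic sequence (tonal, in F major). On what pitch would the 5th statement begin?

Bb2

The 4-note cells begin on D5, G4, C4 — each down a 5th from the last.
Extending the heads down a 5th: F3 → Bb2.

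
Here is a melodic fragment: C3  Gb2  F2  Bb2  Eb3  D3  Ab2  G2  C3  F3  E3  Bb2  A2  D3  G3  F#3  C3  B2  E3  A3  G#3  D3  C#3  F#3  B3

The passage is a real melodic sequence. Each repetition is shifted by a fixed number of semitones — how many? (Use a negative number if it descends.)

2

With a 5-note motive the entries are C3, D3, E3, F#3, G#3, each up a 2nd from the previous.
C3 to D3 spans +2 semitones.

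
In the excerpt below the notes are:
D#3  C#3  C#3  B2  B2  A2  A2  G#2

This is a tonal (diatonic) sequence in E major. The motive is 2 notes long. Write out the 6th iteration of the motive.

F#2 E2

With a 2-note motive the entries are D#3, C#3, B2, A2, each down a 2nd from the previous.
Carrying on: G#2 → F#2.
Statement 6 starts on F#2 and keeps the same diatonic contour: F#2 E2.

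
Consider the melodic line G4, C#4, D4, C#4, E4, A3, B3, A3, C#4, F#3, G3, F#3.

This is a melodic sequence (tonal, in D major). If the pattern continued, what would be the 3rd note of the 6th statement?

A2

The unit is 4 notes. Position-3 pitches of the 3 shown cells: D4, B3, G3.
Each moves down a 3rd. Continuing: E3 → C#3 → A2.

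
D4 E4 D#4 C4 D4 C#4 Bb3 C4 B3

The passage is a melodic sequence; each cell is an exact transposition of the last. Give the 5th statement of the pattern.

Unit = 3 notes; the statements start on D4, C4, Bb3, moving down a 2nd each time.
Extending down a 2nd: Ab3 → Gb3.
Statement 5 starts on Gb3 and keeps the same exact contour: Gb3 Ab3 G3.

Gb3 Ab3 G3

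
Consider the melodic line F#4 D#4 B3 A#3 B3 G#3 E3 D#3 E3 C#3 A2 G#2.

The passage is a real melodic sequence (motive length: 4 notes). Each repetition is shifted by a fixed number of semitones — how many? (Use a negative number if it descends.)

-7

Unit = 4 notes; the statements start on F#4, B3, E3, moving down a 5th each time.
Counting half-steps from F#4 to B3: -7.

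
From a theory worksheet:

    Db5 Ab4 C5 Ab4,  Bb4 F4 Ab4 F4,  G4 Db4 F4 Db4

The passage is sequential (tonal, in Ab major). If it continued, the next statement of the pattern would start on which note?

Eb4

Taking 4-note groups, the heads are Db5, Bb4, G4: the pattern moves down a 3rd.
The next head, down a 3rd from G4, is Eb4.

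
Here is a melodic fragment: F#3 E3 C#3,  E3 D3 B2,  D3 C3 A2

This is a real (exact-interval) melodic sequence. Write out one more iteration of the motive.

C3 Bb2 G2

Unit = 3 notes; the statements start on F#3, E3, D3, moving down a 2nd each time.
So cell 4 is C3 Bb2 G2.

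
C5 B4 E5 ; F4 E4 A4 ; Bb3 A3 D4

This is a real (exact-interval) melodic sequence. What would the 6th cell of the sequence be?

Unit = 3 notes; the statements start on C5, F4, Bb3, moving down a 5th each time.
Continuing the starts: Eb3 → Ab2 → Db2.
From Db2 the exact shape gives Db2 C2 F2.

Db2 C2 F2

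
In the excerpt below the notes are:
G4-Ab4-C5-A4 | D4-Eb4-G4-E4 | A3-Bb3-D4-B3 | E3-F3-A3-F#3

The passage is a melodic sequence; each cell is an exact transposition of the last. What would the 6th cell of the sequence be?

Taking 4-note groups, the heads are G4, D4, A3, E3: the pattern moves down a 4th.
Carrying on: B2 → F#2.
Statement 6 starts on F#2 and keeps the same exact contour: F#2 G2 B2 G#2.

F#2 G2 B2 G#2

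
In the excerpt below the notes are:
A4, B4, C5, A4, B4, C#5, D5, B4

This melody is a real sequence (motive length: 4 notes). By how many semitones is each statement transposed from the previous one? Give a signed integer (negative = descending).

2

Taking 4-note groups, the heads are A4, B4: the pattern moves up a 2nd.
Counting half-steps from A4 to B4: 2.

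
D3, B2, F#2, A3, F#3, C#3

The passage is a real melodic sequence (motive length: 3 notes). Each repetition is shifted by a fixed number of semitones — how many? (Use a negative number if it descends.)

Unit = 3 notes; the statements start on D3, A3, moving up a 5th each time.
D3→A3 is 57 − 50 = 7 semitones.

7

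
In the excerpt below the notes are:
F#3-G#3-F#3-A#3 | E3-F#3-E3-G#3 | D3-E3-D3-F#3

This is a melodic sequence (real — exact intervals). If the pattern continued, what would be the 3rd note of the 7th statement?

Gb2

The unit is 4 notes. Position-3 pitches of the 3 shown cells: F#3, E3, D3.
Each moves down a 2nd. Continuing: C3 → Bb2 → Ab2 → Gb2.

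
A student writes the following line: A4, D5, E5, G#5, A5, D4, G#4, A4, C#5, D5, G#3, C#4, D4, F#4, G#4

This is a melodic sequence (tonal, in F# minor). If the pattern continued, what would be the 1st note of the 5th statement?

F#2

With 5-note cells, note 1 of each statement runs A4, D4, G#3.
Extending down a 5th: C#3 → F#2.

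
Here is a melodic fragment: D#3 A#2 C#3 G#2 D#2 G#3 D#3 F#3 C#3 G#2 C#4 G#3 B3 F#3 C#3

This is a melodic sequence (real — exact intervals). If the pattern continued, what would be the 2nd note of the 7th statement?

Grouping in 5s, the 2nd note of each cell is A#2, D#3, G#3.
Carrying that up a 4th forward: C#4 → F#4 → B4 → E5.

E5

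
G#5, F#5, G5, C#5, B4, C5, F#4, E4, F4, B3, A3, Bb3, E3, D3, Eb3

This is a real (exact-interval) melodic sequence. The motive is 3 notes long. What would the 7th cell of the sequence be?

D2 C2 Db2

With a 3-note motive the entries are G#5, C#5, F#4, B3, E3, each down a 5th from the previous.
Extending down a 5th: A2 → D2.
Statement 7 starts on D2 and keeps the same exact contour: D2 C2 Db2.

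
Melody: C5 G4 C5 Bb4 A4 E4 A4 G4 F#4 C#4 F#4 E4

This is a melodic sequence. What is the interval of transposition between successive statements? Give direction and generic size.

With a 4-note motive the entries are C5, A4, F#4, each down a 3rd from the previous.
From C5 to A4: down a 3rd.

down a 3rd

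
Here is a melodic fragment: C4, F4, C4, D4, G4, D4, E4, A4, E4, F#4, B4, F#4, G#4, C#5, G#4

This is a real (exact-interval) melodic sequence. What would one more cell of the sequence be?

With a 3-note motive the entries are C4, D4, E4, F#4, G#4, each up a 2nd from the previous.
From A#4 the exact shape gives A#4 D#5 A#4.

A#4 D#5 A#4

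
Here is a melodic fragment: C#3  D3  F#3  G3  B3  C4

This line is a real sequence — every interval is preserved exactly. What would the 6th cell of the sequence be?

D5 Eb5

Taking 2-note groups, the heads are C#3, F#3, B3: the pattern moves up a 4th.
Carrying on: E4 → A4 → D5.
So cell 6 is D5 Eb5.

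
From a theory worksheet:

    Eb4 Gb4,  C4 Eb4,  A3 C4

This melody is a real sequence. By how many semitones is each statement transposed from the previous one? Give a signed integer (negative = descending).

-3

With a 2-note motive the entries are Eb4, C4, A3, each down a 3rd from the previous.
Eb4→C4 is 60 − 63 = -3 semitones.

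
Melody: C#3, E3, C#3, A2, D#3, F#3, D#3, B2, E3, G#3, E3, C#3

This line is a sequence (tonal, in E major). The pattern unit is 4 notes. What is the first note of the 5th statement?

G#3

Taking 4-note groups, the heads are C#3, D#3, E3: the pattern moves up a 2nd.
Continuing: F#3 → G#3. Statement 5 starts on G#3.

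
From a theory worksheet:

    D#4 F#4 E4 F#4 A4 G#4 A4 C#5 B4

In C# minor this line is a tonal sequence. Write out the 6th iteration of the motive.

G#5 B5 A5

The 3-note cells begin on D#4, F#4, A4 — each up a 3rd from the last.
Carrying on: C#5 → E5 → G#5.
From G#5 the diatonic shape gives G#5 B5 A5.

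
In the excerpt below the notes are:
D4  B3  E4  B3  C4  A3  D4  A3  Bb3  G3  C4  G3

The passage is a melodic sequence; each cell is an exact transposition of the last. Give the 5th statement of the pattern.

Gb3 Eb3 Ab3 Eb3

Unit = 4 notes; the statements start on D4, C4, Bb3, moving down a 2nd each time.
Continuing the starts: Ab3 → Gb3.
So cell 5 is Gb3 Eb3 Ab3 Eb3.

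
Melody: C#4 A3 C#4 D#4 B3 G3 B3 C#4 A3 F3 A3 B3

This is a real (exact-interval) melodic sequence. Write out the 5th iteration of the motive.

With a 4-note motive the entries are C#4, B3, A3, each down a 2nd from the previous.
Continuing the starts: G3 → F3.
Statement 5 starts on F3 and keeps the same exact contour: F3 Db3 F3 G3.

F3 Db3 F3 G3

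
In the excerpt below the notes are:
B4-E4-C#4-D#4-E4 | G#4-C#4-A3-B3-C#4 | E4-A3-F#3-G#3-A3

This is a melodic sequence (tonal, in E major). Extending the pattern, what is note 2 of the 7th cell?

With 5-note cells, note 2 of each statement runs E4, C#4, A3.
Carrying that down a 3rd forward: F#3 → D#3 → B2 → G#2.

G#2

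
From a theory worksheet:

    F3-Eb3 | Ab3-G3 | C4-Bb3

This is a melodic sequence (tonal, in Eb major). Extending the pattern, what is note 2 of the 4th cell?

The unit is 2 notes. Position-2 pitches of the 3 shown cells: Eb3, G3, Bb3.
From Bb3, up a 3rd gives D4.

D4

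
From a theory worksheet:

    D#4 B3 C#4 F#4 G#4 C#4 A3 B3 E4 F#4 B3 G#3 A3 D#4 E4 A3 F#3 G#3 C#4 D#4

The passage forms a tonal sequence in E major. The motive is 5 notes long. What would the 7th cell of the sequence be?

E3 C#3 D#3 G#3 A3

Taking 5-note groups, the heads are D#4, C#4, B3, A3: the pattern moves down a 2nd.
Carrying on: G#3 → F#3 → E3.
So cell 7 is E3 C#3 D#3 G#3 A3.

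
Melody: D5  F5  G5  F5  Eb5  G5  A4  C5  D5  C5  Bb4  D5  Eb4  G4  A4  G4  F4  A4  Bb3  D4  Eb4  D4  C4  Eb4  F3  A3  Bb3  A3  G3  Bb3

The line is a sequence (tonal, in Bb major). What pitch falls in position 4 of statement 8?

F2

With 6-note cells, note 4 of each statement runs F5, C5, G4, D4, A3.
Each moves down a 4th. Continuing: Eb3 → Bb2 → F2.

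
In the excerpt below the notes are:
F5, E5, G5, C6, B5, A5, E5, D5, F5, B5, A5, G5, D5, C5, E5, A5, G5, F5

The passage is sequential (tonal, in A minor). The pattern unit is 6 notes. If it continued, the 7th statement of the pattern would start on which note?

G4

The 6-note cells begin on F5, E5, D5 — each down a 2nd from the last.
Extending the heads down a 2nd: C5 → B4 → A4 → G4.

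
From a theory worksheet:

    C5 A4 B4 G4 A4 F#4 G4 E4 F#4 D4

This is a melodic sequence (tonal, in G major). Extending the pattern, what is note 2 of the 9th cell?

G3

Grouping in 2s, the 2nd note of each cell is A4, G4, F#4, E4, D4.
Carrying that down a 2nd forward: C4 → B3 → A3 → G3.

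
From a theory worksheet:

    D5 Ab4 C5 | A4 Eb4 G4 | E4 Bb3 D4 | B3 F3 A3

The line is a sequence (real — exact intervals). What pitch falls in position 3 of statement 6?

B2

Grouping in 3s, the 3rd note of each cell is C5, G4, D4, A3.
Carrying that down a 4th forward: E3 → B2.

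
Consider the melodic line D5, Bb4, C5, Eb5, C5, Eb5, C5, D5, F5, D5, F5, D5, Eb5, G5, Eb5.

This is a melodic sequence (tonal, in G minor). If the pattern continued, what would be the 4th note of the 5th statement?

Bb5

With 5-note cells, note 4 of each statement runs Eb5, F5, G5.
Extending up a 2nd: A5 → Bb5.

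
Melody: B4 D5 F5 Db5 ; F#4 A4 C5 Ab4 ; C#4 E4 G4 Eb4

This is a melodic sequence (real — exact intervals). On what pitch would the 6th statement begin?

With a 4-note motive the entries are B4, F#4, C#4, each down a 4th from the previous.
Extending the heads down a 4th: G#3 → D#3 → A#2.

A#2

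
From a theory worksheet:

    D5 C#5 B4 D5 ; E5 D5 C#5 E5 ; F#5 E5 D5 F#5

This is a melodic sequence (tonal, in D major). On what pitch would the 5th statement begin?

With a 4-note motive the entries are D5, E5, F#5, each up a 2nd from the previous.
Continuing: G5 → A5. Statement 5 starts on A5.

A5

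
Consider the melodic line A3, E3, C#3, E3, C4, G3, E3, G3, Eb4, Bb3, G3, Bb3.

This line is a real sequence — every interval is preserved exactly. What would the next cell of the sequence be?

Gb4 Db4 Bb3 Db4

Taking 4-note groups, the heads are A3, C4, Eb4: the pattern moves up a 3rd.
So cell 4 is Gb4 Db4 Bb3 Db4.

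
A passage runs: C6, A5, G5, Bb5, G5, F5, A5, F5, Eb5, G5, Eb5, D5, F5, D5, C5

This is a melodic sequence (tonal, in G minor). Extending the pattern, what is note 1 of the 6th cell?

Eb5

Grouping in 3s, the 1st note of each cell is C6, Bb5, A5, G5, F5.
One more down a 2nd gives Eb5.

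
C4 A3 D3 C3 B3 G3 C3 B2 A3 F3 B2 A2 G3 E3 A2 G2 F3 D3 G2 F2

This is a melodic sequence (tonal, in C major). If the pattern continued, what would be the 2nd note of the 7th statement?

B2

With 4-note cells, note 2 of each statement runs A3, G3, F3, E3, D3.
Extending down a 2nd: C3 → B2.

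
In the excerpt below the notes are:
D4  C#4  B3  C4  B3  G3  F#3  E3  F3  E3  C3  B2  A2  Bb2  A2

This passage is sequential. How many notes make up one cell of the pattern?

There are 15 notes; a 5-note unit gives 3 cells:
D4 C#4 B3 C4 B3 | G3 F#3 E3 F3 E3 | C3 B2 A2 Bb2 A2
That's a consistent down a 5th shift per cell, and no other grouping gives one.

5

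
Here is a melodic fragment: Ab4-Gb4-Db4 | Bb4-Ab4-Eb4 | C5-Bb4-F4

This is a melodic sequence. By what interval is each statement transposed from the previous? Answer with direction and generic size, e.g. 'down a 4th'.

Taking 3-note groups, the heads are Ab4, Bb4, C5: the pattern moves up a 2nd.
From Ab4 to Bb4: up a 2nd.

up a 2nd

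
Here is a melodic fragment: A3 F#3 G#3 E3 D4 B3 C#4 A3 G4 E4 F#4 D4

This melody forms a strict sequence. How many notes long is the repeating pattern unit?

12 notes total. Splitting into 3 groups of 4:
A3 F#3 G#3 E3 | D4 B3 C#4 A3 | G4 E4 F#4 D4
Each cell is the previous one up a 4th — so the unit is 4 notes.

4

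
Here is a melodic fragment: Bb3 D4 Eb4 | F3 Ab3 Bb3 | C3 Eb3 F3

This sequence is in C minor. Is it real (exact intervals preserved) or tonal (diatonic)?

tonal

Every note is diatonic to C minor.
Cell 1 has +4 semitones from note 1 to 2, but cell 2 has +3 — the interval quality changes while the contour stays the same, which is the hallmark of a tonal sequence.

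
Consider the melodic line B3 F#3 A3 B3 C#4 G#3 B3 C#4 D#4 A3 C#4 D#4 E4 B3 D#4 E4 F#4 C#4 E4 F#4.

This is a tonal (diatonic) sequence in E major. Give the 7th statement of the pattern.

A4 E4 G#4 A4

The 4-note cells begin on B3, C#4, D#4, E4, F#4 — each up a 2nd from the last.
Carrying on: G#4 → A4.
So cell 7 is A4 E4 G#4 A4.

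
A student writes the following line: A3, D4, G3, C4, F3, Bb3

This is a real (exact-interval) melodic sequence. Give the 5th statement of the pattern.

The 2-note cells begin on A3, G3, F3 — each down a 2nd from the last.
Carrying on: Eb3 → Db3.
Statement 5 starts on Db3 and keeps the same exact contour: Db3 Gb3.

Db3 Gb3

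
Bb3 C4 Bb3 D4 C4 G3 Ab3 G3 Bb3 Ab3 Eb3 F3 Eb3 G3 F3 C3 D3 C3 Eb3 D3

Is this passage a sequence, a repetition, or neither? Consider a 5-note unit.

Each 5-note cell is the previous one transposed down a 3rd.

sequence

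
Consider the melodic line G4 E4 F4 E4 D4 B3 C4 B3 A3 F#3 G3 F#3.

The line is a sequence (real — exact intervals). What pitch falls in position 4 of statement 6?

The unit is 4 notes. Position-4 pitches of the 3 shown cells: E4, B3, F#3.
Extending down a 4th: C#3 → G#2 → D#2.

D#2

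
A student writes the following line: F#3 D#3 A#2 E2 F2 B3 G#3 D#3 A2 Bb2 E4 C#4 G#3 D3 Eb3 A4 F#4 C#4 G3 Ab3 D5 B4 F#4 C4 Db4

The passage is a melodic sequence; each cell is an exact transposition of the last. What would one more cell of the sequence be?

G5 E5 B4 F4 Gb4

The 5-note cells begin on F#3, B3, E4, A4, D5 — each up a 4th from the last.
From G5 the exact shape gives G5 E5 B4 F4 Gb4.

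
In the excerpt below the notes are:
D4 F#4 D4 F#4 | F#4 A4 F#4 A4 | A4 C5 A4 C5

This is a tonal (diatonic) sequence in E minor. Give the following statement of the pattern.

C5 E5 C5 E5

With a 4-note motive the entries are D4, F#4, A4, each up a 3rd from the previous.
From C5 the diatonic shape gives C5 E5 C5 E5.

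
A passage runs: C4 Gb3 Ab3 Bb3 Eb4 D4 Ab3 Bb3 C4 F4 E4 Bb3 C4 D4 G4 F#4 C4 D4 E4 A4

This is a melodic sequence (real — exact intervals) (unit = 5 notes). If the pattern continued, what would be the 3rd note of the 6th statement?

Grouping in 5s, the 3rd note of each cell is Ab3, Bb3, C4, D4.
Extending up a 2nd: E4 → F#4.

F#4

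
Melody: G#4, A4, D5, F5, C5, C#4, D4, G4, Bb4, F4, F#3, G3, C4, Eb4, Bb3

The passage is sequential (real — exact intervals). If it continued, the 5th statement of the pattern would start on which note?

E2

With a 5-note motive the entries are G#4, C#4, F#3, each down a 5th from the previous.
Continuing: B2 → E2. Statement 5 starts on E2.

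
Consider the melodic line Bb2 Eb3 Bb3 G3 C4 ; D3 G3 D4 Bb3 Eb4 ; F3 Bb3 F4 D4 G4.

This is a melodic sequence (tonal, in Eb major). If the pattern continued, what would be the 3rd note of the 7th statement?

The unit is 5 notes. Position-3 pitches of the 3 shown cells: Bb3, D4, F4.
Each moves up a 3rd. Continuing: Ab4 → C5 → Eb5 → G5.

G5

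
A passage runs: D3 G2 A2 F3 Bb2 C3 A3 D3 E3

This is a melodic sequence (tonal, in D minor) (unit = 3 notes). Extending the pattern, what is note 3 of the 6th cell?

With 3-note cells, note 3 of each statement runs A2, C3, E3.
Each moves up a 3rd. Continuing: G3 → Bb3 → D4.

D4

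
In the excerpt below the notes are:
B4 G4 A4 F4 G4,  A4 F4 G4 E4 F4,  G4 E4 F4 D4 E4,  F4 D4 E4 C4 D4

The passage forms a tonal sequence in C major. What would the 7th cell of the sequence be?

The 5-note cells begin on B4, A4, G4, F4 — each down a 2nd from the last.
Carrying on: E4 → D4 → C4.
Statement 7 starts on C4 and keeps the same diatonic contour: C4 A3 B3 G3 A3.

C4 A3 B3 G3 A3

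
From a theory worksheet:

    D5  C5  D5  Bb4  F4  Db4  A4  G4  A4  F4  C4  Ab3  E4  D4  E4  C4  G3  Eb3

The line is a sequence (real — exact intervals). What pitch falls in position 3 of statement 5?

F#3

The unit is 6 notes. Position-3 pitches of the 3 shown cells: D5, A4, E4.
Carrying that down a 4th forward: B3 → F#3.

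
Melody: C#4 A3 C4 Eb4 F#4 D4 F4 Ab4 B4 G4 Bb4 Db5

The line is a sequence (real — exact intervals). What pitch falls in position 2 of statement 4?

C5

Grouping in 4s, the 2nd note of each cell is A3, D4, G4.
One more up a 4th gives C5.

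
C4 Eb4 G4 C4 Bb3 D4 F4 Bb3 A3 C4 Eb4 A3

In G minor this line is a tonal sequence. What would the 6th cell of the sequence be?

Unit = 4 notes; the statements start on C4, Bb3, A3, moving down a 2nd each time.
Extending down a 2nd: G3 → F3 → Eb3.
Statement 6 starts on Eb3 and keeps the same diatonic contour: Eb3 G3 Bb3 Eb3.

Eb3 G3 Bb3 Eb3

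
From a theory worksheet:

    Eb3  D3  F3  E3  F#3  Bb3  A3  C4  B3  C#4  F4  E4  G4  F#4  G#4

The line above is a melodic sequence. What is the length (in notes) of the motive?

5

Try groups of 5 (3 cells in 15 notes):
Eb3 D3 F3 E3 F#3 | Bb3 A3 C4 B3 C#4 | F4 E4 G4 F#4 G#4
Every group is a transposition up a 5th of the one before; no shorter unit works.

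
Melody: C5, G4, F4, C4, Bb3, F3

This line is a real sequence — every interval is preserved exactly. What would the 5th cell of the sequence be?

Ab2 Eb2

The 2-note cells begin on C5, F4, Bb3 — each down a 5th from the last.
Extending down a 5th: Eb3 → Ab2.
Statement 5 starts on Ab2 and keeps the same exact contour: Ab2 Eb2.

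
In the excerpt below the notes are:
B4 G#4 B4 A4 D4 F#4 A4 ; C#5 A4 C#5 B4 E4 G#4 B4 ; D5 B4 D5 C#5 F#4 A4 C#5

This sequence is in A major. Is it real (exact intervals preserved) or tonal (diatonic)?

tonal

Every note is diatonic to A major.
Cell 1 has -3 semitones from note 1 to 2, but cell 2 has -4 — the interval quality changes while the contour stays the same, which is the hallmark of a tonal sequence.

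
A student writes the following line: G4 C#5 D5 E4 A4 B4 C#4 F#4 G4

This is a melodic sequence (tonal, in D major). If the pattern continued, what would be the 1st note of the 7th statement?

Grouping in 3s, the 1st note of each cell is G4, E4, C#4.
Extending down a 3rd: A3 → F#3 → D3 → B2.

B2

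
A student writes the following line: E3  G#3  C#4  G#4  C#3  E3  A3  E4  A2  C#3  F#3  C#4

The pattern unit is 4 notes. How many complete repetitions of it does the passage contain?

12 notes in groups of 4 gives 12/4 = 3 statements.
Starts: E3, C#3, A2 — each down a 3rd.

3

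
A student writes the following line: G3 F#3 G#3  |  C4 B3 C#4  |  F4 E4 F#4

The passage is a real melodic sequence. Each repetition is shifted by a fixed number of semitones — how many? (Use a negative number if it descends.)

With a 3-note motive the entries are G3, C4, F4, each up a 4th from the previous.
G3→C4 is 60 − 55 = 5 semitones.

5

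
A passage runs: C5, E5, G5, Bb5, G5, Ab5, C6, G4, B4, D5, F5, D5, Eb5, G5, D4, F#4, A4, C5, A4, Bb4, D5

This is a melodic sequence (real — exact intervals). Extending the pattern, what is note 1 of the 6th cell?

B2

With 7-note cells, note 1 of each statement runs C5, G4, D4.
Each moves down a 4th. Continuing: A3 → E3 → B2.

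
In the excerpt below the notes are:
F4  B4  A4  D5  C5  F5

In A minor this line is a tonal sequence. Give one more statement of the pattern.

E5 A5

Taking 2-note groups, the heads are F4, A4, C5: the pattern moves up a 3rd.
From E5 the diatonic shape gives E5 A5.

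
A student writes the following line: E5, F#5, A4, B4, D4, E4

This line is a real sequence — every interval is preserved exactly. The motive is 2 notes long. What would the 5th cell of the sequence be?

C3 D3

The 2-note cells begin on E5, A4, D4 — each down a 5th from the last.
Continuing the starts: G3 → C3.
From C3 the exact shape gives C3 D3.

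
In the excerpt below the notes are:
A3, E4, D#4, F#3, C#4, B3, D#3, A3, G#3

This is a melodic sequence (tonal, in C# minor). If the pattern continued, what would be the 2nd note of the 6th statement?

With 3-note cells, note 2 of each statement runs E4, C#4, A3.
Each moves down a 3rd. Continuing: F#3 → D#3 → B2.

B2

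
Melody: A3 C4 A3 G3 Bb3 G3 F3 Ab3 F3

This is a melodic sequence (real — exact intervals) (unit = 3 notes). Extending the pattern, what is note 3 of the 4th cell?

Eb3

Grouping in 3s, the 3rd note of each cell is A3, G3, F3.
One more down a 2nd gives Eb3.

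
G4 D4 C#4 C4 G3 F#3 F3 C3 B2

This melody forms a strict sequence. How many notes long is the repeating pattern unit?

9 notes total. Splitting into 3 groups of 3:
G4 D4 C#4 | C4 G3 F#3 | F3 C3 B2
Each cell is the previous one down a 5th — so the unit is 3 notes.

3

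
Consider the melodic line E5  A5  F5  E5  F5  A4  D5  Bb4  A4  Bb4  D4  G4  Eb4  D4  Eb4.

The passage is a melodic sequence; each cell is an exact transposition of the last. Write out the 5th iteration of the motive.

C3 F3 Db3 C3 Db3

The 5-note cells begin on E5, A4, D4 — each down a 5th from the last.
Carrying on: G3 → C3.
So cell 5 is C3 F3 Db3 C3 Db3.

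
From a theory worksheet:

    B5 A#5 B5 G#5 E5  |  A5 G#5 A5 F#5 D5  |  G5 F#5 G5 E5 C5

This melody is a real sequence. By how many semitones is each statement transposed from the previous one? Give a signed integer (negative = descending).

The 5-note cells begin on B5, A5, G5 — each down a 2nd from the last.
Counting half-steps from B5 to A5: -2.

-2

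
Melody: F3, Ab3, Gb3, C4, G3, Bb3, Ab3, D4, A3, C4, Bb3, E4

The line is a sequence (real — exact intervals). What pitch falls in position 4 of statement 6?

A#4

The unit is 4 notes. Position-4 pitches of the 3 shown cells: C4, D4, E4.
Extending up a 2nd: F#4 → G#4 → A#4.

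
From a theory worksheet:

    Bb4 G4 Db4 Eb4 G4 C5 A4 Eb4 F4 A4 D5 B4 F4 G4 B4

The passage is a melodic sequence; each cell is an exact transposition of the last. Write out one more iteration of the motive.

Taking 5-note groups, the heads are Bb4, C5, D5: the pattern moves up a 2nd.
Statement 4 starts on E5 and keeps the same exact contour: E5 C#5 G4 A4 C#5.

E5 C#5 G4 A4 C#5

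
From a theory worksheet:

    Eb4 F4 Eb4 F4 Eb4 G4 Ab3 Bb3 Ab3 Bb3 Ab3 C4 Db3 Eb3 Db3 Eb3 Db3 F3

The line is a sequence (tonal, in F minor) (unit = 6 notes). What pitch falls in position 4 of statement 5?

Db2

With 6-note cells, note 4 of each statement runs F4, Bb3, Eb3.
Each moves down a 5th. Continuing: Ab2 → Db2.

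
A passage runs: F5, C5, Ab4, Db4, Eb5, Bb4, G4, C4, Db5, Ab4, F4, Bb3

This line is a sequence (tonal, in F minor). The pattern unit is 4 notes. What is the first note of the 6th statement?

Unit = 4 notes; the statements start on F5, Eb5, Db5, moving down a 2nd each time.
Extending the heads down a 2nd: C5 → Bb4 → Ab4.

Ab4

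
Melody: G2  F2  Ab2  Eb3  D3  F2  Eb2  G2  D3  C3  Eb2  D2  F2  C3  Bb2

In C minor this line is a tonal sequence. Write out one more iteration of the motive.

With a 5-note motive the entries are G2, F2, Eb2, each down a 2nd from the previous.
From D2 the diatonic shape gives D2 C2 Eb2 Bb2 Ab2.

D2 C2 Eb2 Bb2 Ab2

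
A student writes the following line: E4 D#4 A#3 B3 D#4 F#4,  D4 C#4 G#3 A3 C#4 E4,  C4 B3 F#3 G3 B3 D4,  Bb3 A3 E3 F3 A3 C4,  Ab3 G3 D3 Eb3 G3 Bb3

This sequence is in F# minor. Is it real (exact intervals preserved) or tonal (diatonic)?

real

Each cell has the same semitone pattern (-1, -5, 1, 4, 3) — intervals are preserved exactly.
And D#4 lies outside F# minor, so the sequence is real rather than tonal.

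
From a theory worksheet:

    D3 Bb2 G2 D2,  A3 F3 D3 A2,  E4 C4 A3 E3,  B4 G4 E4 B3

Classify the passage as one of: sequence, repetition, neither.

Each 4-note cell is the previous one transposed up a 5th.

sequence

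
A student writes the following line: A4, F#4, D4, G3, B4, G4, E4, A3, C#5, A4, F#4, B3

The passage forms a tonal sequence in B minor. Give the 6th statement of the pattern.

With a 4-note motive the entries are A4, B4, C#5, each up a 2nd from the previous.
Extending up a 2nd: D5 → E5 → F#5.
Statement 6 starts on F#5 and keeps the same diatonic contour: F#5 D5 B4 E4.

F#5 D5 B4 E4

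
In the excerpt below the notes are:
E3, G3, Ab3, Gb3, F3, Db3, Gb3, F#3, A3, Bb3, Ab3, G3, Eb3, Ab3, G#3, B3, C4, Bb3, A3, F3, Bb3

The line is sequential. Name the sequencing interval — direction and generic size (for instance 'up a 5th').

With a 7-note motive the entries are E3, F#3, G#3, each up a 2nd from the previous.
From E3 to F#3: up a 2nd.

up a 2nd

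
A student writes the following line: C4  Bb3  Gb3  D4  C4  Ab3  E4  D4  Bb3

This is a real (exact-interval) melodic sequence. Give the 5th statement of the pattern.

G#4 F#4 D4

Unit = 3 notes; the statements start on C4, D4, E4, moving up a 2nd each time.
Continuing the starts: F#4 → G#4.
Statement 5 starts on G#4 and keeps the same exact contour: G#4 F#4 D4.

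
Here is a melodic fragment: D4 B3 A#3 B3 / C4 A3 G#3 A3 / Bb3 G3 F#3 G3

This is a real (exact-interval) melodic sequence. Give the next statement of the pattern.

Taking 4-note groups, the heads are D4, C4, Bb3: the pattern moves down a 2nd.
So cell 4 is Ab3 F3 E3 F3.

Ab3 F3 E3 F3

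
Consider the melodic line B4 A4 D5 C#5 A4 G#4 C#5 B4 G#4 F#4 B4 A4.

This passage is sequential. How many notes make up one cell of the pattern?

12 notes total. Splitting into 3 groups of 4:
B4 A4 D5 C#5 | A4 G#4 C#5 B4 | G#4 F#4 B4 A4
Every group is a transposition down a 2nd of the one before; no shorter unit works.

4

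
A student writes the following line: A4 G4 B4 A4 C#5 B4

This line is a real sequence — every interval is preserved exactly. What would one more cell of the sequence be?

The 2-note cells begin on A4, B4, C#5 — each up a 2nd from the last.
Statement 4 starts on D#5 and keeps the same exact contour: D#5 C#5.

D#5 C#5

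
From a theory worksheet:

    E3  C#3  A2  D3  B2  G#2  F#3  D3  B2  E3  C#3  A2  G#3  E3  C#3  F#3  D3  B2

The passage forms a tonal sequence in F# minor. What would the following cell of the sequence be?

Taking 6-note groups, the heads are E3, F#3, G#3: the pattern moves up a 2nd.
From A3 the diatonic shape gives A3 F#3 D3 G#3 E3 C#3.

A3 F#3 D3 G#3 E3 C#3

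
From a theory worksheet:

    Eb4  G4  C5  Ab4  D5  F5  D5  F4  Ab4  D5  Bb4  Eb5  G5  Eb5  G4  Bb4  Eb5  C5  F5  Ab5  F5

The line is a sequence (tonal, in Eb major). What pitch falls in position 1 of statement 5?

Bb4

With 7-note cells, note 1 of each statement runs Eb4, F4, G4.
Carrying that up a 2nd forward: Ab4 → Bb4.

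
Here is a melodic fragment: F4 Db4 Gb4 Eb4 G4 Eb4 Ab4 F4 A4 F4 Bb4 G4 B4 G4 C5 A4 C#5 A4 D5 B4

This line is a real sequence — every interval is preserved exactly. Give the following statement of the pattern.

Unit = 4 notes; the statements start on F4, G4, A4, B4, C#5, moving up a 2nd each time.
So cell 6 is D#5 B4 E5 C#5.

D#5 B4 E5 C#5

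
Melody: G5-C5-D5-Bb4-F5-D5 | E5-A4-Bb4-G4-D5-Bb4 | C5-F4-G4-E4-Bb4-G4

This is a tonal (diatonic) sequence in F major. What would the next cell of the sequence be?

A4 D4 E4 C4 G4 E4

With a 6-note motive the entries are G5, E5, C5, each down a 3rd from the previous.
From A4 the diatonic shape gives A4 D4 E4 C4 G4 E4.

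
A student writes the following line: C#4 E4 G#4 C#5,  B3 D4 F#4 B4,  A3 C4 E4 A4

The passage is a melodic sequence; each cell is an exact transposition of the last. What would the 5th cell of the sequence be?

F3 Ab3 C4 F4

Unit = 4 notes; the statements start on C#4, B3, A3, moving down a 2nd each time.
Extending down a 2nd: G3 → F3.
From F3 the exact shape gives F3 Ab3 C4 F4.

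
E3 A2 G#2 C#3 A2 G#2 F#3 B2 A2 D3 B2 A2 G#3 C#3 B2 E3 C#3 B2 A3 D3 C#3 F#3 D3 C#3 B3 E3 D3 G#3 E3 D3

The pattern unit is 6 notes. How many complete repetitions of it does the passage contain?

5

30 notes in groups of 6 gives 30/6 = 5 statements.
Starts: E3, F#3, G#3, A3, B3 — each up a 2nd.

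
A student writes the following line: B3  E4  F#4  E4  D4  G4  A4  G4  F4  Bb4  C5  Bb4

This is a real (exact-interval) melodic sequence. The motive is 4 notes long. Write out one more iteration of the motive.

With a 4-note motive the entries are B3, D4, F4, each up a 3rd from the previous.
Statement 4 starts on Ab4 and keeps the same exact contour: Ab4 Db5 Eb5 Db5.

Ab4 Db5 Eb5 Db5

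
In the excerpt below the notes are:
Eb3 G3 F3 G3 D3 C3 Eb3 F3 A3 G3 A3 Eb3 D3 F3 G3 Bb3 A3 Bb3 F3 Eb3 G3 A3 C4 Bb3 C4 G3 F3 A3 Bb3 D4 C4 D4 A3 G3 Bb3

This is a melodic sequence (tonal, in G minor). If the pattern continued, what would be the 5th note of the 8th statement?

Grouping in 7s, the 5th note of each cell is D3, Eb3, F3, G3, A3.
Carrying that up a 2nd forward: Bb3 → C4 → D4.

D4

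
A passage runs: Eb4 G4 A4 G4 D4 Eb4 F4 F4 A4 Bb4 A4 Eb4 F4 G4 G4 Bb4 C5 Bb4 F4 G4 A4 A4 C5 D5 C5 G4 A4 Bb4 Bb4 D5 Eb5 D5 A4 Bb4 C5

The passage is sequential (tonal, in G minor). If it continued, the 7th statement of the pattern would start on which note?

D5

With a 7-note motive the entries are Eb4, F4, G4, A4, Bb4, each up a 2nd from the previous.
Extending the heads up a 2nd: C5 → D5.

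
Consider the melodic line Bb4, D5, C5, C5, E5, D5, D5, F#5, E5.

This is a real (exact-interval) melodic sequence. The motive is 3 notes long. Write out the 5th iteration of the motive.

Taking 3-note groups, the heads are Bb4, C5, D5: the pattern moves up a 2nd.
Continuing the starts: E5 → F#5.
Statement 5 starts on F#5 and keeps the same exact contour: F#5 A#5 G#5.

F#5 A#5 G#5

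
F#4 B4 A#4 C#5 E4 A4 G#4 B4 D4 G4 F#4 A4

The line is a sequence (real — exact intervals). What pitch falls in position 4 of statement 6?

The unit is 4 notes. Position-4 pitches of the 3 shown cells: C#5, B4, A4.
Carrying that down a 2nd forward: G4 → F4 → Eb4.

Eb4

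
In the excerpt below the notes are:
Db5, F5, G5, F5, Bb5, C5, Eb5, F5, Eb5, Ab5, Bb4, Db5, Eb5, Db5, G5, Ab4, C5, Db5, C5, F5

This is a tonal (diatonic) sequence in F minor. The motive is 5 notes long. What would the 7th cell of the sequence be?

Eb4 G4 Ab4 G4 C5

With a 5-note motive the entries are Db5, C5, Bb4, Ab4, each down a 2nd from the previous.
Carrying on: G4 → F4 → Eb4.
From Eb4 the diatonic shape gives Eb4 G4 Ab4 G4 C5.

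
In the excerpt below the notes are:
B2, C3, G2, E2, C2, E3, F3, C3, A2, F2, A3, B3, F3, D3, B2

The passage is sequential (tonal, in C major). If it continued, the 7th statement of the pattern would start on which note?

Taking 5-note groups, the heads are B2, E3, A3: the pattern moves up a 4th.
Continuing: D4 → G4 → C5 → F5. Statement 7 starts on F5.

F5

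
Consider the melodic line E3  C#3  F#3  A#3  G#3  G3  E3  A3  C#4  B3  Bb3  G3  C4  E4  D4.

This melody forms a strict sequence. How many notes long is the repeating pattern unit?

Try groups of 5 (3 cells in 15 notes):
E3 C#3 F#3 A#3 G#3 | G3 E3 A3 C#4 B3 | Bb3 G3 C4 E4 D4
That's a consistent up a 3rd shift per cell, and no other grouping gives one.

5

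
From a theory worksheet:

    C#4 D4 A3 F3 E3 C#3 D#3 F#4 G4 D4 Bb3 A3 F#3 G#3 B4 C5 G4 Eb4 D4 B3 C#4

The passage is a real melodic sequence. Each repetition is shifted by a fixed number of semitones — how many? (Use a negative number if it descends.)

The 7-note cells begin on C#4, F#4, B4 — each up a 4th from the last.
C#4 to F#4 spans +5 semitones.

5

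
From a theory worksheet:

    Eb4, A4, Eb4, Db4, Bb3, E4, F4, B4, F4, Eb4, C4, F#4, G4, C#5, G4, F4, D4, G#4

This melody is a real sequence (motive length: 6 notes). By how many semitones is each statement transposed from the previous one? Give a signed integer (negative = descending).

2

The 6-note cells begin on Eb4, F4, G4 — each up a 2nd from the last.
Eb4→F4 is 65 − 63 = 2 semitones.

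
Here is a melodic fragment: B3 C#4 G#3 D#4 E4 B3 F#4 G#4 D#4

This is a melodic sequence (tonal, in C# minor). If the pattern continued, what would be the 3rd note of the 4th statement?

With 3-note cells, note 3 of each statement runs G#3, B3, D#4.
One more up a 3rd gives F#4.

F#4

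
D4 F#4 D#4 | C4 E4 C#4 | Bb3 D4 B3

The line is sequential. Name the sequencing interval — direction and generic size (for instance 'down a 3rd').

With a 3-note motive the entries are D4, C4, Bb3, each down a 2nd from the previous.
D4 to C4 is down a 2nd.

down a 2nd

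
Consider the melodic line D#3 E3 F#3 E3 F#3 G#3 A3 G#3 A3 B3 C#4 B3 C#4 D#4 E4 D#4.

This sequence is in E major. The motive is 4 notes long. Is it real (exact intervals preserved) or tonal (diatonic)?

Every note is diatonic to E major.
Cell 1 has +1 semitones from note 1 to 2, but cell 2 has +2 — the interval quality changes while the contour stays the same, which is the hallmark of a tonal sequence.

tonal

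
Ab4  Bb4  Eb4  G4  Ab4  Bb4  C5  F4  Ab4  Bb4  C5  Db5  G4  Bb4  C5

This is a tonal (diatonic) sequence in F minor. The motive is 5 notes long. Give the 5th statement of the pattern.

With a 5-note motive the entries are Ab4, Bb4, C5, each up a 2nd from the previous.
Continuing the starts: Db5 → Eb5.
So cell 5 is Eb5 F5 Bb4 Db5 Eb5.

Eb5 F5 Bb4 Db5 Eb5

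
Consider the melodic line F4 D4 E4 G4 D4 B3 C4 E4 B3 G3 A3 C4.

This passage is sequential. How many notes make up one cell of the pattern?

Try groups of 4 (3 cells in 12 notes):
F4 D4 E4 G4 | D4 B3 C4 E4 | B3 G3 A3 C4
That's a consistent down a 3rd shift per cell, and no other grouping gives one.

4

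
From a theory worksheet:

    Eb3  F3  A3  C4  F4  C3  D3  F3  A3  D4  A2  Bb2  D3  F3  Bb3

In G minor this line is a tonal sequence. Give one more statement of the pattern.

Unit = 5 notes; the statements start on Eb3, C3, A2, moving down a 3rd each time.
From F2 the diatonic shape gives F2 G2 Bb2 D3 G3.

F2 G2 Bb2 D3 G3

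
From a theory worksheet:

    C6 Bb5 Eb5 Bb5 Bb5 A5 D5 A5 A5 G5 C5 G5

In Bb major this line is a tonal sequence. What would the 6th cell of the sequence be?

Eb5 D5 G4 D5

With a 4-note motive the entries are C6, Bb5, A5, each down a 2nd from the previous.
Carrying on: G5 → F5 → Eb5.
So cell 6 is Eb5 D5 G4 D5.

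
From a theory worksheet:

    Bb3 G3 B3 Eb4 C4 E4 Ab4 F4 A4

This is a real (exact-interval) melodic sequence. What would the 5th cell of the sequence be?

Gb5 Eb5 G5

Unit = 3 notes; the statements start on Bb3, Eb4, Ab4, moving up a 4th each time.
Continuing the starts: Db5 → Gb5.
So cell 5 is Gb5 Eb5 G5.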